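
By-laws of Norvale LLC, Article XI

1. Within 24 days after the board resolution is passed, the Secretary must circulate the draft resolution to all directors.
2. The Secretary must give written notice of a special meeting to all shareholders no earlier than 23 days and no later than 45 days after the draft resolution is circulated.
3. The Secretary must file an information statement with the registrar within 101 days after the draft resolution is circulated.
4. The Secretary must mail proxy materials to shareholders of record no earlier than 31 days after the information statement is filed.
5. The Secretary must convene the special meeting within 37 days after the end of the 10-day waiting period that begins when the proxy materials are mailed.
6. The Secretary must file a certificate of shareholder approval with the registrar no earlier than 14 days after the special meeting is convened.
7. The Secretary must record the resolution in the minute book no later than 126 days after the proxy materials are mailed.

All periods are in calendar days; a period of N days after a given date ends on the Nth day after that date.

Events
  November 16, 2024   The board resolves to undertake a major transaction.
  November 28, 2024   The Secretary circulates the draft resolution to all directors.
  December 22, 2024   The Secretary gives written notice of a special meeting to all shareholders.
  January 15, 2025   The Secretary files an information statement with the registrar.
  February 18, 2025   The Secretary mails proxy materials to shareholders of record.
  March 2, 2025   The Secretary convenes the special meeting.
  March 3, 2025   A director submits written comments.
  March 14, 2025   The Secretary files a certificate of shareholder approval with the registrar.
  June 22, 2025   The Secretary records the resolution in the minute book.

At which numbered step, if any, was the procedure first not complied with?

Step 6

(1) due by November 16, 2024 + 24 days = December 10, 2024; November 28, 2024 is within that limit.
(2) the permitted window runs from November 28, 2024 + 23 = December 21, 2024 to November 28, 2024 + 45 = January 12, 2025; December 22, 2024 falls inside that range.
(3) due by November 28, 2024 + 101 days = March 9, 2025; January 15, 2025 is within that limit.
(4) permitted from January 15, 2025 + 31 days = February 15, 2025 onward; done February 18, 2025, after the minimum wait.
(5) due by February 28, 2025 + 37 days = April 6, 2025; done March 2, 2025 — timely.
(6) permitted from March 2, 2025 + 14 days = March 16, 2025 onward; acted on March 14, 2025, 2 days prematurely.
The analysis stops there.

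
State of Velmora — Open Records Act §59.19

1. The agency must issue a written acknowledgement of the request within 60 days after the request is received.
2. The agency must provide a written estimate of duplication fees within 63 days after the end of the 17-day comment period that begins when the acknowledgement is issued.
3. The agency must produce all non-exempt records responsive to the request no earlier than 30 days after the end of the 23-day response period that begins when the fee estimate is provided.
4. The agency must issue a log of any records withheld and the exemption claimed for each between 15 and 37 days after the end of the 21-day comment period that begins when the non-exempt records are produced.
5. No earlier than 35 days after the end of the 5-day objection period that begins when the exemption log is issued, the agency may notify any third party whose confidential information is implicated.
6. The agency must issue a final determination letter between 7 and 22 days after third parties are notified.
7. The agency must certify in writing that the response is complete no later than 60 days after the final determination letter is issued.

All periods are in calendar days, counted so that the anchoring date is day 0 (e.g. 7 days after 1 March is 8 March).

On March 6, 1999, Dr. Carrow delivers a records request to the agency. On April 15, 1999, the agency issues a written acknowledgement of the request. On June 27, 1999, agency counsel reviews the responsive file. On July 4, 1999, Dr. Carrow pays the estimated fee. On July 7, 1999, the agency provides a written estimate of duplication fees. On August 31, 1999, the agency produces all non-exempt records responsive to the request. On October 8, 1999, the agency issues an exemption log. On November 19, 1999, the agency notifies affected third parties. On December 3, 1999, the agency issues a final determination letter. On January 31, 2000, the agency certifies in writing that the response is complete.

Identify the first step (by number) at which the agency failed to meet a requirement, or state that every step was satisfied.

(1) due by March 6, 1999 + 60 days = May 5, 1999; done April 15, 1999 — timely.
(2) due by May 2, 1999 + 63 days = July 4, 1999; done July 7, 1999 — 3 days late.
Later steps need not be reached.

Step 2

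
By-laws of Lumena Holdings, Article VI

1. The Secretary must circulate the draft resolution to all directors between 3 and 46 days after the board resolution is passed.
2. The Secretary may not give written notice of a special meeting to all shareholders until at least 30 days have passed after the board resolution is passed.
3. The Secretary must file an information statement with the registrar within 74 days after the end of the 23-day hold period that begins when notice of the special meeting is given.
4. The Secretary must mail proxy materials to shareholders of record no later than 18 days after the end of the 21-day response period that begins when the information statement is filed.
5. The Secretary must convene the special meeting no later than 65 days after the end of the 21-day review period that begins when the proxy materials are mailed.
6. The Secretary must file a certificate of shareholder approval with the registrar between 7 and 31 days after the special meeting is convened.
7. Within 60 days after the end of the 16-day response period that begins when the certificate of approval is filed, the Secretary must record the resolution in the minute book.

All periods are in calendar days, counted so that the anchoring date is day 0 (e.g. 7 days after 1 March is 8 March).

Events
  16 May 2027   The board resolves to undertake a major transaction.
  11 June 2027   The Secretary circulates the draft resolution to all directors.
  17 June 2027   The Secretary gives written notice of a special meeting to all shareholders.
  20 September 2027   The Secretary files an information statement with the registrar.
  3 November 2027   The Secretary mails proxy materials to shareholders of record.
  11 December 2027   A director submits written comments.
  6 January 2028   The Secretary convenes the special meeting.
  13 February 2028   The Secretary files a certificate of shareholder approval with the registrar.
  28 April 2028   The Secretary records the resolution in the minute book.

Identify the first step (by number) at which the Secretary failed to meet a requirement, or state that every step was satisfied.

(1) the permitted window runs from 16 May 2027 + 3 = 19 May 2027 to 16 May 2027 + 46 = 1 July 2027; done 11 June 2027, which is between those dates.
(2) permitted from 16 May 2027 + 30 days = 15 June 2027 onward; done 17 June 2027 — permitted.
(3) due by 10 July 2027 + 74 days = 22 September 2027; 20 September 2027 is within that limit.
(4) due by 11 October 2027 + 18 days = 29 October 2027; 3 November 2027 misses that deadline by 5 days.
The procedure was therefore not followed at step 4.

Step 4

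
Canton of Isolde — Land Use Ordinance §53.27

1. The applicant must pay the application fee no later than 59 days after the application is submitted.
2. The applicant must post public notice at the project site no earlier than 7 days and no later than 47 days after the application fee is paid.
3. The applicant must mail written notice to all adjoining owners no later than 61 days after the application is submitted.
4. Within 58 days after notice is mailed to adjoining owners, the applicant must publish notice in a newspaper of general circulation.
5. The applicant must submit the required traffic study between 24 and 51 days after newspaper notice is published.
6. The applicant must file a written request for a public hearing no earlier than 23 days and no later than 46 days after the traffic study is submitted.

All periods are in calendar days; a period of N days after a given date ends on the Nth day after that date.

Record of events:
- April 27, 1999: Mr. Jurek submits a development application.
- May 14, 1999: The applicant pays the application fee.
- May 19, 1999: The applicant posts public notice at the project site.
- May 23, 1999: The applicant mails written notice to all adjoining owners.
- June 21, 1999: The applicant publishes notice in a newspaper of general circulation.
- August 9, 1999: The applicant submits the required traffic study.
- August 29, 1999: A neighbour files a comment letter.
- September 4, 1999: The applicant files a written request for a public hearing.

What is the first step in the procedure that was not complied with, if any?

Step 2

Step 1 — counting 59 days from April 27, 1999 (when the application is submitted) gives a deadline of June 25, 1999; completed May 14, 1999, before the deadline.
Step 2 — 7 and 47 days from May 14, 1999 (when the application fee is paid) are May 21, 1999 and June 30, 1999 respectively; done May 19, 1999 — 2 days before the window opened.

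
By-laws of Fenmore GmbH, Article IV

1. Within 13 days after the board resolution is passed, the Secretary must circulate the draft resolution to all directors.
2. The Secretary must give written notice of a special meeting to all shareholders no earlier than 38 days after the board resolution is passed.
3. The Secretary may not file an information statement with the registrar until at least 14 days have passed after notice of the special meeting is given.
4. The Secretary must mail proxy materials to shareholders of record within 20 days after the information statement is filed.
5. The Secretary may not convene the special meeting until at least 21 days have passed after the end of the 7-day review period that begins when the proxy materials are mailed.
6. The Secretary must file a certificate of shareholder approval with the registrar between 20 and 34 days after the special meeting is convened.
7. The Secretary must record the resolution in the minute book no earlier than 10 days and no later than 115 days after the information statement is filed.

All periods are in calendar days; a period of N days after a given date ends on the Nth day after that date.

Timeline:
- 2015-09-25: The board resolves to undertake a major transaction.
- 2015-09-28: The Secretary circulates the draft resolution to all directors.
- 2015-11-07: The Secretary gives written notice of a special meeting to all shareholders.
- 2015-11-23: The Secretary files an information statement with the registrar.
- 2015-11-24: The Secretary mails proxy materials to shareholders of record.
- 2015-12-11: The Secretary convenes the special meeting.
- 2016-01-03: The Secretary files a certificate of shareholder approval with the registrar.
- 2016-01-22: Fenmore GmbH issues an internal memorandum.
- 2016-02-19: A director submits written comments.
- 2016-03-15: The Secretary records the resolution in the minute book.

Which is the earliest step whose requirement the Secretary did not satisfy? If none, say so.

Step 5

Step 1 — counting 13 days from 2015-09-25 (when the board resolution is passed) gives a deadline of 2015-10-08; 2015-09-28 is within that limit.
Step 2 — must wait 38 days from 2015-09-25 (when the board resolution is passed), so not before 2015-11-02; done 2015-11-07, after the minimum wait.
Step 3 — must wait 14 days from 2015-11-07 (when notice of the special meeting is given), so not before 2015-11-21; done 2015-11-23, after the minimum wait.
Step 4 — counting 20 days from 2015-11-23 (when the information statement is filed) gives a deadline of 2015-12-13; done 2015-11-24 — timely.
Step 5 — must wait 21 days from 2015-12-01 (end of the 7-day review period, which began when the proxy materials are mailed on 2015-11-24), so not before 2015-12-22; done 2015-12-11 — 11 days too early.
The analysis stops there.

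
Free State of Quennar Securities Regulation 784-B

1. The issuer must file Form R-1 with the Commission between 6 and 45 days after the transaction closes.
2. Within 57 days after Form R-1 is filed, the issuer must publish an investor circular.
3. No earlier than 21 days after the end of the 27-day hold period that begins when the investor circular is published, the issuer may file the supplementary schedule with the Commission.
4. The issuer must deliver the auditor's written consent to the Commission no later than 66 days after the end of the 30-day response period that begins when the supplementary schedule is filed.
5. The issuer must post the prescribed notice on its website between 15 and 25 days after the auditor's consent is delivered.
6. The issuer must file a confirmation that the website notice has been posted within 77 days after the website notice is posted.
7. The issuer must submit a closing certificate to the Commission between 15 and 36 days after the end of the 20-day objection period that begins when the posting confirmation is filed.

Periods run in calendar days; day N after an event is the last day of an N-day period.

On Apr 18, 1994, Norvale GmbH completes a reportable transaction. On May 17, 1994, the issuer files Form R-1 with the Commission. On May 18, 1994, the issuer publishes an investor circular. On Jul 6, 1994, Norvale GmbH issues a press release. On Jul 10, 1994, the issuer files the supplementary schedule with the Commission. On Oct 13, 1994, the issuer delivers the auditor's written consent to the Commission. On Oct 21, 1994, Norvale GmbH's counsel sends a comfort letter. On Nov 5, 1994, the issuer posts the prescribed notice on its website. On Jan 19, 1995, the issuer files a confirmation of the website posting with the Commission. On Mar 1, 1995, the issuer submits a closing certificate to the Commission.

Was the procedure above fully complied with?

Yes

Step 1: the window is 6–45 days after Apr 18, 1994 (when the transaction closes), so Apr 24, 1994 through Jun 2, 1994; May 17, 1994 falls inside that range.
Step 2: 57 days after May 17, 1994 (when Form R-1 is filed) is Jul 13, 1994; done May 18, 1994 — timely.
Step 3: the earliest permitted date is 21 days after Jun 14, 1994 (end of the 27-day hold period, which began when the investor circular is published on May 18, 1994), i.e. Jul 5, 1994; Jul 10, 1994 is on or after that date.
Step 4: 66 days after Aug 9, 1994 (end of the 30-day response period, which began when the supplementary schedule is filed on Jul 10, 1994) is Oct 14, 1994; completed Oct 13, 1994, before the deadline.
Step 5: the window is 15–25 days after Oct 13, 1994 (when the auditor's consent is delivered), so Oct 28, 1994 through Nov 7, 1994; done Nov 5, 1994, which is between those dates.
Step 6: 77 days after Nov 5, 1994 (when the website notice is posted) is Jan 21, 1995; completed Jan 19, 1995, before the deadline.
Step 7: the window is 15–36 days after Feb 8, 1995 (end of the 20-day objection period, which began when the posting confirmation is filed on Jan 19, 1995), so Feb 23, 1995 through Mar 16, 1995; done Mar 1, 1995 — within the window.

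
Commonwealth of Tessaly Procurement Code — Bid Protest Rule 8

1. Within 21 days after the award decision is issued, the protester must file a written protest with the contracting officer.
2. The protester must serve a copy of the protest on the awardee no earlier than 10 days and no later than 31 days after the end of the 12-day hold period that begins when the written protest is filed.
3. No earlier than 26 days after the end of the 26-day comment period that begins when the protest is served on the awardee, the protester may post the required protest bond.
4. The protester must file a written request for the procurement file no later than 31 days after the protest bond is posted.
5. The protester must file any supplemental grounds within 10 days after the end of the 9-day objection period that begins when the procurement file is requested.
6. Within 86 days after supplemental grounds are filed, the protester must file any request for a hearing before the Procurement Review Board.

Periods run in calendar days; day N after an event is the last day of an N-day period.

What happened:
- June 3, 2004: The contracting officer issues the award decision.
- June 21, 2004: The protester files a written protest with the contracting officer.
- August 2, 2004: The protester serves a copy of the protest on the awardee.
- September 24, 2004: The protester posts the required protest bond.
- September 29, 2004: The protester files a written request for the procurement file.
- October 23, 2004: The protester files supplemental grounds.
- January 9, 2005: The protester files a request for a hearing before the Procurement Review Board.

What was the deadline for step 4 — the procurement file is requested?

October 25, 2004

Step 4 runs from September 24, 2004, when the protest bond is posted. 31 days after September 24, 2004 is October 25, 2004.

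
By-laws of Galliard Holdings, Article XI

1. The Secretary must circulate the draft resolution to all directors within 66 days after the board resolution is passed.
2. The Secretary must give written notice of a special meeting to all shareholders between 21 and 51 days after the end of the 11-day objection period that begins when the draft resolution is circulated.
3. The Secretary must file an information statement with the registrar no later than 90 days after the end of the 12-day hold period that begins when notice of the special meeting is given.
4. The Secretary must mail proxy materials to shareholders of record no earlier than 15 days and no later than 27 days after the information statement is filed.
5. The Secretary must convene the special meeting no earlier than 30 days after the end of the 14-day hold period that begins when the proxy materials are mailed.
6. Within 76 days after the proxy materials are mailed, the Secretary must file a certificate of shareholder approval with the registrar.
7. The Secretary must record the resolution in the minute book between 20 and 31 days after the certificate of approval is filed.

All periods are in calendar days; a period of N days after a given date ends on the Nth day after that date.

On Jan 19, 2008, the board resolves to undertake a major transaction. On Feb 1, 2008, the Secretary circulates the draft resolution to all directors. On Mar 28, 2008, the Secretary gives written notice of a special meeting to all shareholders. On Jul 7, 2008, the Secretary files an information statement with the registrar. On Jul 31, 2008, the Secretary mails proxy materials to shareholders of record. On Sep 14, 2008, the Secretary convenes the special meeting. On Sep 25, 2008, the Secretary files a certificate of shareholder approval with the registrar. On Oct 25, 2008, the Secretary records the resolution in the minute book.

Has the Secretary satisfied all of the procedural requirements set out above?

Yes

(1) due by Jan 19, 2008 + 66 days = Mar 25, 2008; completed Feb 1, 2008, before the deadline.
(2) the permitted window runs from Feb 12, 2008 + 21 = Mar 4, 2008 to Feb 12, 2008 + 51 = Apr 3, 2008; done Mar 28, 2008, which is between those dates.
(3) due by Apr 9, 2008 + 90 days = Jul 8, 2008; completed Jul 7, 2008, before the deadline.
(4) the permitted window runs from Jul 7, 2008 + 15 = Jul 22, 2008 to Jul 7, 2008 + 27 = Aug 3, 2008; Jul 31, 2008 falls inside that range.
(5) permitted from Aug 14, 2008 + 30 days = Sep 13, 2008 onward; Sep 14, 2008 is on or after that date.
(6) due by Jul 31, 2008 + 76 days = Oct 15, 2008; Sep 25, 2008 is within that limit.
(7) the permitted window runs from Sep 25, 2008 + 20 = Oct 15, 2008 to Sep 25, 2008 + 31 = Oct 26, 2008; Oct 25, 2008 falls inside that range.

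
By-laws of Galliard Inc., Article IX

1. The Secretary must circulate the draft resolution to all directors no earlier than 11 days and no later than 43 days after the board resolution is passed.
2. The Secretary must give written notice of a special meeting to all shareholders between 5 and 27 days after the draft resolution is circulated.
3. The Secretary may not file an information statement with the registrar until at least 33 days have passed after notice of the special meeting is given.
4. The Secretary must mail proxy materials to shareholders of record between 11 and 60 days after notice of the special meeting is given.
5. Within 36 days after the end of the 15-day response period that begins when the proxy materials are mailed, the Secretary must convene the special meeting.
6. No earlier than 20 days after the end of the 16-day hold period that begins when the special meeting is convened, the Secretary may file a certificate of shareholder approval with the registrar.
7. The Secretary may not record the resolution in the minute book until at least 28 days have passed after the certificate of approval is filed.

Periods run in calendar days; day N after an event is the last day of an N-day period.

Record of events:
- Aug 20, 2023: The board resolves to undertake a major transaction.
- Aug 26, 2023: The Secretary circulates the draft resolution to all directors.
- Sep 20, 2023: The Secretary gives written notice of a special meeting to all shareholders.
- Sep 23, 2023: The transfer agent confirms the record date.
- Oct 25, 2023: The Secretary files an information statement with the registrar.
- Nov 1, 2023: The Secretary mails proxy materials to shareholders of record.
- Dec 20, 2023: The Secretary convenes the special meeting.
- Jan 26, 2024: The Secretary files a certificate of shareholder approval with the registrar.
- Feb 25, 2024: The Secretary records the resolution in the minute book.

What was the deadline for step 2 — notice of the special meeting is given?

Sep 22, 2023

Step 2 runs from Aug 26, 2023, when the draft resolution is circulated. The window is 5–27 days after Aug 26, 2023; it closes on Sep 22, 2023.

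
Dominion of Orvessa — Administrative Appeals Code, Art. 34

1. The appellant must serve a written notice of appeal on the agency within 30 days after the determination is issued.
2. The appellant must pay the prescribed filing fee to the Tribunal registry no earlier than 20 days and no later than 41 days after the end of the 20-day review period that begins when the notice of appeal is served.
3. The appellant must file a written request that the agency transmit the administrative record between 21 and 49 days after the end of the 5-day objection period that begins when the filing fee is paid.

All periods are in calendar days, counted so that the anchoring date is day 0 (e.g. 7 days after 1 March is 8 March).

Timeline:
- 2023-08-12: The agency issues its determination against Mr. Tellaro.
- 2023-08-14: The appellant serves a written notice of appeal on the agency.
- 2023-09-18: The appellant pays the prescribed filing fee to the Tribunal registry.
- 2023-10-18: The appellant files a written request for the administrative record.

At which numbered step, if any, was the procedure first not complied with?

Step 2

Step 1: 30 days after 2023-08-12 (when the determination is issued) is 2023-09-11; done 2023-08-14 — timely.
Step 2: the window is 20–41 days after 2023-09-03 (end of the 20-day review period, which began when the notice of appeal is served on 2023-08-14), so 2023-09-23 through 2023-10-14; 2023-09-18 is 5 days too early.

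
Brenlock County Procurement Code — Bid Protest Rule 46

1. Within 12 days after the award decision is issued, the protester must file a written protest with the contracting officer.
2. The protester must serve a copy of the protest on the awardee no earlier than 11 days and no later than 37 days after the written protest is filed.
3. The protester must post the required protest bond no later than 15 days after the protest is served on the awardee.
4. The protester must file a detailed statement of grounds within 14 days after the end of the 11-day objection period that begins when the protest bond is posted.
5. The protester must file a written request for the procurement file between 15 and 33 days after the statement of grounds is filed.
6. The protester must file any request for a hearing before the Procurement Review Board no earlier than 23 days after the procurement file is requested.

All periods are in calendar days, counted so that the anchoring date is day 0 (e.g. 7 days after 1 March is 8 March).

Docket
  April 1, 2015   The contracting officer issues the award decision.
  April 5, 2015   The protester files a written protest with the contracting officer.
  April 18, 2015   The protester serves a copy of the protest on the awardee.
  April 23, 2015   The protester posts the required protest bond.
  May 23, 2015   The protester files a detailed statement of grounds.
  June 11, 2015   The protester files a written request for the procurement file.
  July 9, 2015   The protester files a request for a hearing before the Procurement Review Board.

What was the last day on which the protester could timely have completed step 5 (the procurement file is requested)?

Step 5 runs from May 23, 2015, when the statement of grounds is filed. The window is 15–33 days after May 23, 2015; it closes on June 25, 2015.

June 25, 2015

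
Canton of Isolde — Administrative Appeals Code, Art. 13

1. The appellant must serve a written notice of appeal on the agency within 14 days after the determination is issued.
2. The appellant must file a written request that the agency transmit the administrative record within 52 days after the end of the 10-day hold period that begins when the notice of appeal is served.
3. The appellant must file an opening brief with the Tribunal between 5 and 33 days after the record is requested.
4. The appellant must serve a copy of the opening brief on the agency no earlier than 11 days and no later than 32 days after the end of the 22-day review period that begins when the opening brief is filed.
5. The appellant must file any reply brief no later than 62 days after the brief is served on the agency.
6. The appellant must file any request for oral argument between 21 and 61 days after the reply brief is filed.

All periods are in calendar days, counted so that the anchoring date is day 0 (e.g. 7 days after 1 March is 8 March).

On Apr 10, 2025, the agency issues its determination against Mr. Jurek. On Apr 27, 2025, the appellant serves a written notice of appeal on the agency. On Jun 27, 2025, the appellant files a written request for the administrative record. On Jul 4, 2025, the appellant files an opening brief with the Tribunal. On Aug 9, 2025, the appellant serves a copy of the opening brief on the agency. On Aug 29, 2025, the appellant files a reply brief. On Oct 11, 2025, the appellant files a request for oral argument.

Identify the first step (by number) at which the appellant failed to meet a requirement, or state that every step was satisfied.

Step 1 — counting 14 days from Apr 10, 2025 (when the determination is issued) gives a deadline of Apr 24, 2025; Apr 27, 2025 misses that deadline by 3 days.

Step 1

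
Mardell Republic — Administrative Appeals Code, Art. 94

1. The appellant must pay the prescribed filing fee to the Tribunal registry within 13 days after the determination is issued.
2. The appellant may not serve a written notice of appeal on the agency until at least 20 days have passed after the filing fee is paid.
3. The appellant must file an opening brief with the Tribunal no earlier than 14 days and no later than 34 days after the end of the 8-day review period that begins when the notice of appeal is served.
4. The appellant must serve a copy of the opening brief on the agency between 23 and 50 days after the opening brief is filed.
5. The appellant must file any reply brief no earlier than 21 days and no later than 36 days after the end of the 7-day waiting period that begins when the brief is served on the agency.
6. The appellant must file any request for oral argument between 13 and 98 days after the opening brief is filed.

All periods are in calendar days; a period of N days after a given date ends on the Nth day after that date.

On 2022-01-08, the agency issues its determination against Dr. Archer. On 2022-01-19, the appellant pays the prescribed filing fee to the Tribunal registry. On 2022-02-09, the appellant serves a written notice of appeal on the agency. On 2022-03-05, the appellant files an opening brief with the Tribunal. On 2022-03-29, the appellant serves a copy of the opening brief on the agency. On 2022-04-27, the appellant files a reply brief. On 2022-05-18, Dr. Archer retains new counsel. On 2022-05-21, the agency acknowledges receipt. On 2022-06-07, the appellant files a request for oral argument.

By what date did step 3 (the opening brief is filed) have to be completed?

The notice of appeal is served on 2022-02-09; the 8-day review period therefore ends 2022-02-17, and step 3 runs from that date. The window is 14–34 days after 2022-02-17; it closes on 2022-03-23.

2022-03-23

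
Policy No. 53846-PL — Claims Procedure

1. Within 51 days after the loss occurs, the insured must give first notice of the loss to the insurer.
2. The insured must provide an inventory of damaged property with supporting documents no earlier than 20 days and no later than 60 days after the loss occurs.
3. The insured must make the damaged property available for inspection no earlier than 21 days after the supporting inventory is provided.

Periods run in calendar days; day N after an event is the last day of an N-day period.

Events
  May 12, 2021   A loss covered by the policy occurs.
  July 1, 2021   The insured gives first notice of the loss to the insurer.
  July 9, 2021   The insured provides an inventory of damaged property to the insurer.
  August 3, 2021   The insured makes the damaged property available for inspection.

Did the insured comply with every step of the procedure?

Yes

Step 1: 51 days after May 12, 2021 (when the loss occurs) is July 2, 2021; done July 1, 2021 — timely.
Step 2: the window is 20–60 days after May 12, 2021 (when the loss occurs), so June 1, 2021 through July 11, 2021; done July 9, 2021 — within the window.
Step 3: the earliest permitted date is 21 days after July 9, 2021 (when the supporting inventory is provided), i.e. July 30, 2021; done August 3, 2021 — permitted.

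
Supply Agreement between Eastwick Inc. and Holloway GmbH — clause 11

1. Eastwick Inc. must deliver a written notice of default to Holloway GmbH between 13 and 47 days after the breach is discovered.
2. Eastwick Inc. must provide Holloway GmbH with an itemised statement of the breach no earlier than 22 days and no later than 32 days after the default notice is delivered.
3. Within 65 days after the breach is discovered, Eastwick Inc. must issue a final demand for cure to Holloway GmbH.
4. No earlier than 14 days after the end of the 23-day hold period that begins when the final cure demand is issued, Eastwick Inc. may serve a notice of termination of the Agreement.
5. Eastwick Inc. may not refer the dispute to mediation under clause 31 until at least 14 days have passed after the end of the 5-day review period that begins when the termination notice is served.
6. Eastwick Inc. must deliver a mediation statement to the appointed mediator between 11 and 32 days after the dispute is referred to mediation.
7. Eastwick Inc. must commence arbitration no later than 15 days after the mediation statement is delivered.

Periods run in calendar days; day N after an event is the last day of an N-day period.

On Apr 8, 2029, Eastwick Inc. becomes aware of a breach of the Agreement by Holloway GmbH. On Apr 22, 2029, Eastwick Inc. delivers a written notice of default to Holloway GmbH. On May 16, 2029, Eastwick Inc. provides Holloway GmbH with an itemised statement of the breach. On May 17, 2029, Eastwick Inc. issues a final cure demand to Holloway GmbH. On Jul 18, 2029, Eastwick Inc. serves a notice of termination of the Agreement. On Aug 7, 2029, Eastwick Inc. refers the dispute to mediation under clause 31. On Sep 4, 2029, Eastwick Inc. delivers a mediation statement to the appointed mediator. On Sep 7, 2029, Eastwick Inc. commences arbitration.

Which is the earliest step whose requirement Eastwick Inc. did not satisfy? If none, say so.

None — every step was satisfied

Step 1: the window is 13–47 days after Apr 8, 2029 (when the breach is discovered), so Apr 21, 2029 through May 25, 2029; Apr 22, 2029 falls inside that range.
Step 2: the window is 22–32 days after Apr 22, 2029 (when the default notice is delivered), so May 14, 2029 through May 24, 2029; May 16, 2029 falls inside that range.
Step 3: 65 days after Apr 8, 2029 (when the breach is discovered) is Jun 12, 2029; done May 17, 2029 — timely.
Step 4: the earliest permitted date is 14 days after Jun 9, 2029 (end of the 23-day hold period, which began when the final cure demand is issued on May 17, 2029), i.e. Jun 23, 2029; done Jul 18, 2029 — permitted.
Step 5: the earliest permitted date is 14 days after Jul 23, 2029 (end of the 5-day review period, which began when the termination notice is served on Jul 18, 2029), i.e. Aug 6, 2029; done Aug 7, 2029 — permitted.
Step 6: the window is 11–32 days after Aug 7, 2029 (when the dispute is referred to mediation), so Aug 18, 2029 through Sep 8, 2029; done Sep 4, 2029 — within the window.
Step 7: 15 days after Sep 4, 2029 (when the mediation statement is delivered) is Sep 19, 2029; Sep 7, 2029 is within that limit.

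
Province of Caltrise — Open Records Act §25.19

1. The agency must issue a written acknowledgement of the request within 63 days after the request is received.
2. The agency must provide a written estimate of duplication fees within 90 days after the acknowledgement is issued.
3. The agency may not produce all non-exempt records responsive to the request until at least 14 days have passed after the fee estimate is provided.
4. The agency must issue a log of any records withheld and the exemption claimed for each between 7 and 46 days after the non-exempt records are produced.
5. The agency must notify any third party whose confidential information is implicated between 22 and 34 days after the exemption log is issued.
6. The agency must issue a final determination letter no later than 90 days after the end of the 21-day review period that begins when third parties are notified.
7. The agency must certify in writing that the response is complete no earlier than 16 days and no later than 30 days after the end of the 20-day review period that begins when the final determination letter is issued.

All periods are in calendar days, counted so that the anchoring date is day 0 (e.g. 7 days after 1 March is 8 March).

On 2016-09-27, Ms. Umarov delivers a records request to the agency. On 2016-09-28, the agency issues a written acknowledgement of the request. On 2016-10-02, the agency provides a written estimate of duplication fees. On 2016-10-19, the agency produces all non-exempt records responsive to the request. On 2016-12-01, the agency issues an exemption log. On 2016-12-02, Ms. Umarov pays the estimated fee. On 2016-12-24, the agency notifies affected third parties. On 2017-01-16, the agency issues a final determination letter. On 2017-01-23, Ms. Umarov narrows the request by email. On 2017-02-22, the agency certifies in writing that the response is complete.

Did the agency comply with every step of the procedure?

Yes

Step 1 — counting 63 days from 2016-09-27 (when the request is received) gives a deadline of 2016-11-29; done 2016-09-28 — timely.
Step 2 — counting 90 days from 2016-09-28 (when the acknowledgement is issued) gives a deadline of 2016-12-27; 2016-10-02 is within that limit.
Step 3 — must wait 14 days from 2016-10-02 (when the fee estimate is provided), so not before 2016-10-16; 2016-10-19 is on or after that date.
Step 4 — 7 and 46 days from 2016-10-19 (when the non-exempt records are produced) are 2016-10-26 and 2016-12-04 respectively; done 2016-12-01, which is between those dates.
Step 5 — 22 and 34 days from 2016-12-01 (when the exemption log is issued) are 2016-12-23 and 2017-01-04 respectively; done 2016-12-24, which is between those dates.
Step 6 — counting 90 days from 2017-01-14 (end of the 21-day review period, which began when third parties are notified on 2016-12-24) gives a deadline of 2017-04-14; 2017-01-16 is within that limit.
Step 7 — 16 and 30 days from 2017-02-05 (end of the 20-day review period, which began when the final determination letter is issued on 2017-01-16) are 2017-02-21 and 2017-03-07 respectively; done 2017-02-22 — within the window.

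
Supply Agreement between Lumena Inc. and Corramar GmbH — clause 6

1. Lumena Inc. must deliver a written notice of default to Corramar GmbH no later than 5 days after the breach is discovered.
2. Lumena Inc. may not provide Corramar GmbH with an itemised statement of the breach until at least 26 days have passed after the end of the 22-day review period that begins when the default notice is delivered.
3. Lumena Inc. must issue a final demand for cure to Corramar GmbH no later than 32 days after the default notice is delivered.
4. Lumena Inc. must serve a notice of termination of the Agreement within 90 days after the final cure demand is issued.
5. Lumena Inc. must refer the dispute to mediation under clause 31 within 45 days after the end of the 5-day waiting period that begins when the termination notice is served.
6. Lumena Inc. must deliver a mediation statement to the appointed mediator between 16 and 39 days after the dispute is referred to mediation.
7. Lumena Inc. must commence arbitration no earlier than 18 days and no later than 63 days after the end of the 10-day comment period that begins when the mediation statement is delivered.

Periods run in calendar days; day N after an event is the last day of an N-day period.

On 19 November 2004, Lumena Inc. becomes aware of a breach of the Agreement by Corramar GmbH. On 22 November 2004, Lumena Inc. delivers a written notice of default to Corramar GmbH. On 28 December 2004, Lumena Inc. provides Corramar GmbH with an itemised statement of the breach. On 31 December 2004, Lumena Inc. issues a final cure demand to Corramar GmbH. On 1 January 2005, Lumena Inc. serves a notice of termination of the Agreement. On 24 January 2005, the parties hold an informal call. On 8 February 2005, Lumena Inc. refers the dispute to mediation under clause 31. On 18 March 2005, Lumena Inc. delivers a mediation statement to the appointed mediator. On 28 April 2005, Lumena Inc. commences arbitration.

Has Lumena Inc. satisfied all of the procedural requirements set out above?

Step 1: 5 days after 19 November 2004 (when the breach is discovered) is 24 November 2004; done 22 November 2004 — timely.
Step 2: the earliest permitted date is 26 days after 14 December 2004 (end of the 22-day review period, which began when the default notice is delivered on 22 November 2004), i.e. 9 January 2005; acted on 28 December 2004, 12 days prematurely.
The analysis stops there.

No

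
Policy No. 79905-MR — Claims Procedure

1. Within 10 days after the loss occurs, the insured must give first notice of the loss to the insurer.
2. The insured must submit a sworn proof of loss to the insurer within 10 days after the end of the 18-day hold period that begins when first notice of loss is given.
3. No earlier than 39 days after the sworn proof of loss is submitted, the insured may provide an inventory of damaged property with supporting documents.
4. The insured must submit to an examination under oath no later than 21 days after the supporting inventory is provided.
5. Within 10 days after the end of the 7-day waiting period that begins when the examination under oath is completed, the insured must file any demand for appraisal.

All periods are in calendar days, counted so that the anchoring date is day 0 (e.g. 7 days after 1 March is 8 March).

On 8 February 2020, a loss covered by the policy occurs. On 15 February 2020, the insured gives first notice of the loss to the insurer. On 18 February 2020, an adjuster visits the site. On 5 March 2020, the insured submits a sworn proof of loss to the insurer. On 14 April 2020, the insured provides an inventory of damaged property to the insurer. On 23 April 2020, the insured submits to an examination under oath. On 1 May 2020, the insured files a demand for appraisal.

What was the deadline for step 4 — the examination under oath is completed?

Step 4 runs from 14 April 2020, when the supporting inventory is provided. 21 days after 14 April 2020 is 5 May 2020.

5 May 2020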